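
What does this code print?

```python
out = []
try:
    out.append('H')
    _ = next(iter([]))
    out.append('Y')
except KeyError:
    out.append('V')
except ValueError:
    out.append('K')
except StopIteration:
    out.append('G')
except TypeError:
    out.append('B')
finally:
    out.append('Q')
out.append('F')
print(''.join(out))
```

Execution trace: 'H' (try body) → 'G' (except StopIteration) → 'Q' (finally) → 'F' (after the try/except). Output: HGQF

Answer: HGQF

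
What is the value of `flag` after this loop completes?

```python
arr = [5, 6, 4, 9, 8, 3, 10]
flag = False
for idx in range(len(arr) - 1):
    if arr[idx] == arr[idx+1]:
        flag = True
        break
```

Check consecutive duplicates in [5, 6, 4, 9, 8, 3, 10]
`flag` takes the values: False

Answer: False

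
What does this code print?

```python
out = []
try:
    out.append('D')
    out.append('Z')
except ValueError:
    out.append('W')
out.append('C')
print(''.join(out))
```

Execution trace: 'D' (try body) → 'Z' (try body, no exception) → 'C' (after the try/except). Output: DZC

Answer: DZC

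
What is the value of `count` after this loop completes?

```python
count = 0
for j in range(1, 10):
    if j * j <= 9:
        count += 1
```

Count numbers where j² ≤ 9
`count` takes the values: 0 → 1 → 2 → 3

Answer: 3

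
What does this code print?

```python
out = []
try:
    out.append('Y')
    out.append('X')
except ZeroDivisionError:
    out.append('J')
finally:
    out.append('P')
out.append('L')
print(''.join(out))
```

Execution trace: 'Y' (try body) → 'X' (try body, no exception) → 'P' (finally) → 'L' (after the try/except). Output: YXPL

Answer: YXPL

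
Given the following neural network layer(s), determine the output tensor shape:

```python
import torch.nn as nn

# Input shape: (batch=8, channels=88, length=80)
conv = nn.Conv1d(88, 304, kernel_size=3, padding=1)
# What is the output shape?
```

Input: (8, 88, 80) -> Output: (8, 304, 80)

Answer: (8, 304, 80)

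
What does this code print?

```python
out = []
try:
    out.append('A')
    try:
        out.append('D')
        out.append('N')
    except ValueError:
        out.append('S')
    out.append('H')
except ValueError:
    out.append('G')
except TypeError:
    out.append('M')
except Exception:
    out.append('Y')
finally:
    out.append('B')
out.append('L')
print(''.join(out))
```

Execution trace: 'A' (try body) → 'D' (inner try body) → 'N' (inner try body, no exception) → 'H' (try body, no exception) → 'B' (finally) → 'L' (after the try/except). Output: ADNHBL

Answer: ADNHBL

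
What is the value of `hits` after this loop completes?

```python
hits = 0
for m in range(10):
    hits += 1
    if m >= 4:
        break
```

Loop breaks when m reaches 4, hits is 5
`hits` takes the values: 0 → 1 → 2 → 3 → 4 → 5

Answer: 5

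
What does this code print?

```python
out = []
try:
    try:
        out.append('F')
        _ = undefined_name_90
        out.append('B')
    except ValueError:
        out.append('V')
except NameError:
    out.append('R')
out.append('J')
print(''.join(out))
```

Execution trace: 'F' (try body) → 'R' (outer except NameError) → 'J' (after the try/except). Output: FRJ

Answer: FRJ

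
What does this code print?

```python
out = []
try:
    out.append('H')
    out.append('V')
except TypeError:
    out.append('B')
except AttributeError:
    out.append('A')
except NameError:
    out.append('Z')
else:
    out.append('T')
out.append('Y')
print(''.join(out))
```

Execution trace: 'H' (try body) → 'V' (try body, no exception) → 'T' (else) → 'Y' (after the try/except). Output: HVTY

Answer: HVTY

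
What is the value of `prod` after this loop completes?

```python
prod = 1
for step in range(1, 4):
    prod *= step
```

3! = 6
`prod` takes the values: 1 → 2 → 6

Answer: 6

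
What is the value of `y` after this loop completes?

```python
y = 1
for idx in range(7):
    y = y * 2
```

Multiply by 2, 7 times: 1 * 2^7 = 128
`y` takes the values: 1 → 2 → 4 → 8 → 16 → 32 → 64 → 128

Answer: 128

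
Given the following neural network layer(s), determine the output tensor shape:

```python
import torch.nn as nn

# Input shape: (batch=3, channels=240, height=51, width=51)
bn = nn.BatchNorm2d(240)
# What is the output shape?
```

Input: (3, 240, 51, 51) -> Output: (3, 240, 51, 51)

Answer: (3, 240, 51, 51)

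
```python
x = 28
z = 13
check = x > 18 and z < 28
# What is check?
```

Trace:
`x = 28` → x = 28
`z = 13` → z = 13
`check = x > 18 and z < 28` → check = True
So check = True

Answer: True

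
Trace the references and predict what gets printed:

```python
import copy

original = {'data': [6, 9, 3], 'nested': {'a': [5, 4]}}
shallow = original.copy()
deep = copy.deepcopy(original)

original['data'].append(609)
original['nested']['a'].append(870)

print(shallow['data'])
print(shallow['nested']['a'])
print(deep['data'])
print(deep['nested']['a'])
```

Key concept: comparing shallow vs deep copy.
Step by step:
`original = {'data': [6, 9, 3], 'nested': {'a': [5, 4]}}` → original = {'data': [6, 9, 3], 'nested': {'a': [5, 4]}}
`shallow = original.copy()` → shallow = {'data': [6, 9, 3], 'nested': {'a': [5, 4]}}
`deep = copy.deepcopy(original)` → deep = {'data': [6, 9, 3], 'nested': {'a': [5, 4]}}
`original['data'].append(609)` → original = {'data': [6, 9, 3, 609], 'nested': {'a': [5, 4]}}; shallow = {'data': [6, 9, 3, 609], 'nested': {'a': [5, 4]}}
`original['nested']['a'].append(870)` → original = {'data': [6, 9, 3, 609], 'nested': {'a': [5, 4, 870]}}; shallow = {'data': [6, 9, 3, 609], 'nested': {'a': [5, 4, 870]}}
`print(shallow['data'])` → prints [6, 9, 3, 609]
`print(shallow['nested']['a'])` → prints [5, 4, 870]
`print(deep['data'])` → prints [6, 9, 3]
`print(deep['nested']['a'])` → prints [5, 4]

Answer:
[6, 9, 3, 609]
[5, 4, 870]
[6, 9, 3]
[5, 4]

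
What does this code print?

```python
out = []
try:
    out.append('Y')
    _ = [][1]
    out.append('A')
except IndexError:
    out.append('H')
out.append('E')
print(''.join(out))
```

Execution trace: 'Y' (try body) → 'H' (except IndexError) → 'E' (after the try/except). Output: YHE

Answer: YHE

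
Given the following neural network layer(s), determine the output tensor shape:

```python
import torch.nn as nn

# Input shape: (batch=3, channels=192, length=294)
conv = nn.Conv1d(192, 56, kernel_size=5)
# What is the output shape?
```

Input: (3, 192, 294) -> Output: (3, 56, 290)

Answer: (3, 56, 290)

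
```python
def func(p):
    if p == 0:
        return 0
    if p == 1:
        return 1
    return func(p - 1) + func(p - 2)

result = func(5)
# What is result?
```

Build up from base cases: func(0)=0, func(1)=1, func(2)=1, func(3)=2, func(4)=3, func(5)=5

Answer: 5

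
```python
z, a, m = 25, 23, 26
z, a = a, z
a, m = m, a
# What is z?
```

Trace:
`z, a, m = 25, 23, 26` → z = 25; a = 23; m = 26
`z, a = a, z` → z = 23; a = 25
`a, m = m, a` → a = 26; m = 25
So z = 23

Answer: 23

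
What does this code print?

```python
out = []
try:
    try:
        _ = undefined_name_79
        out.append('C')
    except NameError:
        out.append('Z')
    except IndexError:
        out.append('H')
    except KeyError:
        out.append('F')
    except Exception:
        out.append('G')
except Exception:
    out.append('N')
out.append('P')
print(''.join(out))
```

Execution trace: 'Z' (inner except NameError) → 'P' (after the try/except). Output: ZP

Answer: ZP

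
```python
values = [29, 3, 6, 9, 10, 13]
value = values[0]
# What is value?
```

Trace:
`values = [29, 3, 6, 9, 10, 13]` → values = [29, 3, 6, 9, 10, 13]
`value = values[0]` → value = 29
So value = 29

Answer: 29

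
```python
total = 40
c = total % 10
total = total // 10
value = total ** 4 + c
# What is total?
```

Trace:
`total = 40` → total = 40
`c = total % 10` → c = 0
`total = total // 10` → total = 4
`value = total ** 4 + c` → value = 256
So total = 4

Answer: 4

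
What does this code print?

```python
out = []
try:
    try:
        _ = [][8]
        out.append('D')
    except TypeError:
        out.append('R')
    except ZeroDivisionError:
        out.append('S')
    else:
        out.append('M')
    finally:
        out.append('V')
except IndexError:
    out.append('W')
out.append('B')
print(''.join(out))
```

Execution trace: 'V' (inner finally) → 'W' (outer except IndexError) → 'B' (after the try/except). Output: VWB

Answer: VWB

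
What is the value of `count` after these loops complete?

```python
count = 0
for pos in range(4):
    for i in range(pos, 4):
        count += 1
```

Upper triangle: 4 + 3 + ... + 1
`count` takes the values: 0 → 1 → 2 → 3 → 4 → 5 → 6 → 7 → 8 → 9 → 10

Answer: 10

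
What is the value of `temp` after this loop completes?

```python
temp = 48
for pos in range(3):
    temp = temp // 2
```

Halve 3 times: 48 // 2^3 = 6
`temp` takes the values: 48 → 24 → 12 → 6

Answer: 6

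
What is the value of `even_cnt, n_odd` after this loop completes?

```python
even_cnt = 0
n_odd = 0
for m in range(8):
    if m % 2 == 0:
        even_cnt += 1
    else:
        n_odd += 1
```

Count evens and odds in range(8)
`even_cnt, n_odd` takes the values: (0, 0) → (1, 0) → (1, 1) → (2, 1) → (2, 2) → (3, 2) → (3, 3) → (4, 3) → (4, 4)

Answer: 4, 4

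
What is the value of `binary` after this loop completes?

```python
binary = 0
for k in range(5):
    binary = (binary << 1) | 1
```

Build 5 consecutive 1-bits: 0b11111
`binary` takes the values: 0 → 1 → 3 → 7 → 15 → 31

Answer: 31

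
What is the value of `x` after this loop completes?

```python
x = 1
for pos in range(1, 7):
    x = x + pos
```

Start at 1, add 1 through 6
`x` takes the values: 1 → 2 → 4 → 7 → 11 → 16 → 22

Answer: 22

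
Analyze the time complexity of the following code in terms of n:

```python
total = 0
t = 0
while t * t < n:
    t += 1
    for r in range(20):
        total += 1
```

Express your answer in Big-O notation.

Each loop level contributes: √n × 1. Multiplying the contributions gives O(√n).

Answer: O(√n)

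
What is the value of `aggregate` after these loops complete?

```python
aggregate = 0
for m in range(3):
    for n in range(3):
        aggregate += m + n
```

Sum of all m+n for m,n in 3x3
`aggregate` takes the values: 0 → 1 → 3 → 4 → 6 → 9 → 11 → 14 → 18

Answer: 18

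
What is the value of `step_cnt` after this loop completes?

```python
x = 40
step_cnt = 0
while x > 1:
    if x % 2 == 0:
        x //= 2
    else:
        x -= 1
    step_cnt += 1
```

Steps to reduce 40 to 1
`step_cnt` takes the values: 0 → 1 → 2 → 3 → 4 → 5 → 6

Answer: 6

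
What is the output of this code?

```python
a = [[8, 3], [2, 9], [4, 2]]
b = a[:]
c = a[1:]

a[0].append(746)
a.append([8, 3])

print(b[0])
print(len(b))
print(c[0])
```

Key concept: slice with nested mutation.
Step by step:
`a = [[8, 3], [2, 9], [4, 2]]` → a = [[8, 3], [2, 9], [4, 2]]
`b = a[:]` → b = [[8, 3], [2, 9], [4, 2]]
`c = a[1:]` → c = [[2, 9], [4, 2]]
`a[0].append(746)` → a = [[8, 3, 746], [2, 9], [4, 2]]; b = [[8, 3, 746], [2, 9], [4, 2]]
`a.append([8, 3])` → a = [[8, 3, 746], [2, 9], [4, 2], [8, 3]]
`print(b[0])` → prints [8, 3, 746]
`print(len(b))` → prints 3
`print(c[0])` → prints [2, 9]

Answer:
[8, 3, 746]
3
[2, 9]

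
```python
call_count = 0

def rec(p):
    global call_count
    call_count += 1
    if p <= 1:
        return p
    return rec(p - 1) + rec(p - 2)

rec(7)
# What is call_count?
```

Calls(p) = 1 + Calls(p-1) + Calls(p-2); Calls(0)=Calls(1)=1. For p=7 this gives 41.

Answer: 41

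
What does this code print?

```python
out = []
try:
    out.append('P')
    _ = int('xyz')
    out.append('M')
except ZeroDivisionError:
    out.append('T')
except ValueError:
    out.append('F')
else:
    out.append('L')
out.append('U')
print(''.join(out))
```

Execution trace: 'P' (try body) → 'F' (except ValueError) → 'U' (after the try/except). Output: PFU

Answer: PFU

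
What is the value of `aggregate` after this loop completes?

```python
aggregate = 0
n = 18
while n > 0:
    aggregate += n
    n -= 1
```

Sum 18 down to 1
`aggregate` takes the values: 0 → 18 → 35 → 51 → 66 → 80 → 93 → 105 → 116 → 126 → 135 → 143 → 150 → 156 → 161 → 165 → 168 → 170 → 171

Answer: 171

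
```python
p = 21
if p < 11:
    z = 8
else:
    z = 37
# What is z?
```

Trace:
`p = 21` → p = 21
`if p < 11: ...` → p < 11 is False, take else branch → z = 37
So z = 37

Answer: 37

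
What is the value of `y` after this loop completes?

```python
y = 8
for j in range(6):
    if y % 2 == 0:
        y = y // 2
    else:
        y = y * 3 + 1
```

Collatz-style transformation from 8
`y` takes the values: 8 → 4 → 2 → 1 → 4 → 2 → 1

Answer: 1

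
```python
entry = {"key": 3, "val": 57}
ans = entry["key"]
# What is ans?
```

Trace:
`entry = {"key": 3, "val": 57}` → entry = {'key': 3, 'val': 57}
`ans = entry["key"]` → ans = 3
So ans = 3

Answer: 3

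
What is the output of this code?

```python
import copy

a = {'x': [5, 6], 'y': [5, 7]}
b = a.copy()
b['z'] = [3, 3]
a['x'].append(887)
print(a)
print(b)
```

Key concept: shallow copy of dict with mutable values.
Step by step:
`a = {'x': [5, 6], 'y': [5, 7]}` → a = {'x': [5, 6], 'y': [5, 7]}
`b = a.copy()` → b = {'x': [5, 6], 'y': [5, 7]}
`b['z'] = [3, 3]` → b = {'x': [5, 6], 'y': [5, 7], 'z': [3, 3]}
`a['x'].append(887)` → a = {'x': [5, 6, 887], 'y': [5, 7]}; b = {'x': [5, 6, 887], 'y': [5, 7], 'z': [3, 3]}
`print(a)` → prints {'x': [5, 6, 887], 'y': [5, 7]}
`print(b)` → prints {'x': [5, 6, 887], 'y': [5, 7], 'z': [3, 3]}

Answer:
{'x': [5, 6, 887], 'y': [5, 7]}
{'x': [5, 6, 887], 'y': [5, 7], 'z': [3, 3]}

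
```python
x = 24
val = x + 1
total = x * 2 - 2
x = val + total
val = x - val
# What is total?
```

Trace:
`x = 24` → x = 24
`val = x + 1` → val = 25
`total = x * 2 - 2` → total = 46
`x = val + total` → x = 71
`val = x - val` → val = 46
So total = 46

Answer: 46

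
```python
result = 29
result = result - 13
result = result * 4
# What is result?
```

Trace:
`result = 29` → result = 29
`result = result - 13` → result = 16
`result = result * 4` → result = 64
So result = 64

Answer: 64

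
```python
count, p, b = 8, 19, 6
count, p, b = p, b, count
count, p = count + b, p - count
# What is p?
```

Trace:
`count, p, b = 8, 19, 6` → count = 8; p = 19; b = 6
`count, p, b = p, b, count` → count = 19; p = 6; b = 8
`count, p = count + b, p - count` → count = 27; p = -13
So p = -13

Answer: -13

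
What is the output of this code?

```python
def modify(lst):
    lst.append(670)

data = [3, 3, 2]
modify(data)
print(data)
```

Key concept: function modifies passed list.
Step by step:
`data = [3, 3, 2]` → data = [3, 3, 2]
`modify(data)` → data = [3, 3, 2, 670]
`print(data)` → prints [3, 3, 2, 670]

Answer: [3, 3, 2, 670]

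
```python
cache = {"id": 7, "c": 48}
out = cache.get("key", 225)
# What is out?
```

Trace:
`cache = {"id": 7, "c": 48}` → cache = {'id': 7, 'c': 48}
`out = cache.get("key", 225)` → out = 225
So out = 225

Answer: 225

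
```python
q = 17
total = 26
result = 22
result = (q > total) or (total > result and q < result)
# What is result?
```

Trace:
`q = 17` → q = 17
`total = 26` → total = 26
`result = 22` → result = 22
`result = (q > total) or (total > result and q < result)` → result = True
So result = True

Answer: True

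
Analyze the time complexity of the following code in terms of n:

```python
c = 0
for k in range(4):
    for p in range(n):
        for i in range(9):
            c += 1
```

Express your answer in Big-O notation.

Each loop level contributes: 1 × n × 1. Multiplying the contributions gives O(n).

Answer: O(n)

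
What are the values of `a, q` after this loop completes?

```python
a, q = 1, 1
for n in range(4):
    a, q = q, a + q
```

Fibonacci: after 4 iterations
`a, q` takes the values: (1, 1) → (1, 2) → (2, 3) → (3, 5) → (5, 8)

Answer: 5, 8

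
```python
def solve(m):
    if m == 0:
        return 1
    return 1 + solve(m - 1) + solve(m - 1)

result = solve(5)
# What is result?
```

solve(m) = 1 + 2·solve(m-1), solve(0)=1. Closed form: (1+1)·2^5 - 1 = 63.

Answer: 63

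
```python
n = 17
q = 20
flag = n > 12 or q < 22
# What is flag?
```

Trace:
`n = 17` → n = 17
`q = 20` → q = 20
`flag = n > 12 or q < 22` → flag = True
So flag = True

Answer: True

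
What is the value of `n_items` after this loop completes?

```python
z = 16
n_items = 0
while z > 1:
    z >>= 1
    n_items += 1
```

Count right shifts until 1
`n_items` takes the values: 0 → 1 → 2 → 3 → 4

Answer: 4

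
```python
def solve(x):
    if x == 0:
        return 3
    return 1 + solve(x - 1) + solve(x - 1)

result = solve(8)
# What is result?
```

solve(x) = 1 + 2·solve(x-1), solve(0)=3. Closed form: (3+1)·2^8 - 1 = 1023.

Answer: 1023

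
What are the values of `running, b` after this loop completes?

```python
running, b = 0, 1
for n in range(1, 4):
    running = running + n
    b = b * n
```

Sum and factorial of 1 to 3
`running, b` takes the values: (0, 1) → (1, 1) → (3, 1) → (3, 2) → (6, 2) → (6, 6)

Answer: 6, 6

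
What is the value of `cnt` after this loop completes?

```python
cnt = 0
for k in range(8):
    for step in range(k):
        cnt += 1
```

Triangle number: 0+1+2+...+7
`cnt` takes the values: 0 → 1 → 2 → 3 → 4 → 5 → 6 → 7 → 8 → 9 → 10 → 11 → 12 → 13 → 14 → 15 → 16 → 17 → 18 → 19 → 20 → 21 → 22 → 23 → 24 → 25 → 26 → 27 → 28

Answer: 28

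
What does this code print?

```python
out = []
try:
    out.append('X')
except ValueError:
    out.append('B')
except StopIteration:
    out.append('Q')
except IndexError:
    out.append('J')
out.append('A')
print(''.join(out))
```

Execution trace: 'X' (try body, no exception) → 'A' (after the try/except). Output: XA

Answer: XA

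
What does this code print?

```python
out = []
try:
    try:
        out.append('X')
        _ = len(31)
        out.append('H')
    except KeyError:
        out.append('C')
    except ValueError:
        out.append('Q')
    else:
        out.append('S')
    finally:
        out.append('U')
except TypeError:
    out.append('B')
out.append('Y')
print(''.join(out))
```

Execution trace: 'X' (try body) → 'U' (finally) → 'B' (outer except TypeError) → 'Y' (after the try/except). Output: XUBY

Answer: XUBY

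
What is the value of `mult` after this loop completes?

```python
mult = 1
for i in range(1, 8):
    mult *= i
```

7! = 5040
`mult` takes the values: 1 → 2 → 6 → 24 → 120 → 720 → 5040

Answer: 5040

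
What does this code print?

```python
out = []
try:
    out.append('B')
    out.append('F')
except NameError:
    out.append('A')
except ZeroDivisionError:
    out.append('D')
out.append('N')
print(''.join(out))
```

Execution trace: 'B' (try body) → 'F' (try body, no exception) → 'N' (after the try/except). Output: BFN

Answer: BFN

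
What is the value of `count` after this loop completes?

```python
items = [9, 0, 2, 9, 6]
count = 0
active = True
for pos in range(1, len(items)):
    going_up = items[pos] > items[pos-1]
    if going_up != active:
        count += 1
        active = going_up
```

Count direction changes in [9, 0, 2, 9, 6]
`count` takes the values: 0 → 1 → 2 → 3

Answer: 3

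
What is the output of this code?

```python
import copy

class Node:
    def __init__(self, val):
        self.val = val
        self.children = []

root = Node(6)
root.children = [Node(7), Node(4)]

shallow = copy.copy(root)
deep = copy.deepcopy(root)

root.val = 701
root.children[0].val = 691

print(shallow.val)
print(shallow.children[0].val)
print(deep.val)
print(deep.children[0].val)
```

Key concept: deep copy with custom objects.
Step by step:
`root = Node(6)` → root = Node(val=6, children=[])
`root.children = [Node(7), Node(4)]` → root = Node(val=6, children=[Node(val=7, children=[]), Node(val=4, children=[])])
`shallow = copy.copy(root)` → shallow = Node(val=6, children=[Node(val=7, children=[]), Node(val=4, children=[])])
`deep = copy.deepcopy(root)` → deep = Node(val=6, children=[Node(val=7, children=[]), Node(val=4, children=[])])
`root.val = 701` → root = Node(val=701, children=[Node(val=7, children=[]), Node(val=4, children=[])])
`root.children[0].val = 691` → root = Node(val=701, children=[Node(val=691, children=[]), Node(val=4, children=[])]); shallow = Node(val=6, children=[Node(val=691, children=[]), Node(val=4, children=[])])
`print(shallow.val)` → prints 6
`print(shallow.children[0].val)` → prints 691
`print(deep.val)` → prints 6
`print(deep.children[0].val)` → prints 7

Answer:
6
691
6
7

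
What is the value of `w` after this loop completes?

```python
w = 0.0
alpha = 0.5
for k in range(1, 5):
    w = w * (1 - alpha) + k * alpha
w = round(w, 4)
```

Moving average with lr=0.5
`w` takes the values: 0.0 → 0.5 → 1.25 → 2.125 → 3.0625

Answer: 3.0625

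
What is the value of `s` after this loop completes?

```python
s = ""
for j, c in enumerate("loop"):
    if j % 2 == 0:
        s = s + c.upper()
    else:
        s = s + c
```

Uppercase even positions in 'loop'
`s` takes the values: "" → "L" → "Lo" → "LoO" → "LoOp"

Answer: "LoOp"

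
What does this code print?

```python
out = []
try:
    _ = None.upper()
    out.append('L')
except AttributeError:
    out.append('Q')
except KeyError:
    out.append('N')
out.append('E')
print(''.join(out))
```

Execution trace: 'Q' (except AttributeError) → 'E' (after the try/except). Output: QE

Answer: QE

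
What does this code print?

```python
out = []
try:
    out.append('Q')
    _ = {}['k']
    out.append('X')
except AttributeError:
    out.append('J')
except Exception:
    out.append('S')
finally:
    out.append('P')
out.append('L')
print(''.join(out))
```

Execution trace: 'Q' (try body) → 'S' (except Exception) → 'P' (finally) → 'L' (after the try/except). Output: QSPL

Answer: QSPL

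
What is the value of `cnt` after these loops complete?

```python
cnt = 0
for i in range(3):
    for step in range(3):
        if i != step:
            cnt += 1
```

3² - 3 (exclude diagonal)
`cnt` takes the values: 0 → 1 → 2 → 3 → 4 → 5 → 6

Answer: 6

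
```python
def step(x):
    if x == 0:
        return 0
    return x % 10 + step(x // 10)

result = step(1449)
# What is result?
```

Sum of digits of 1449: 9 + 4 + 4 + 1 = 18

Answer: 18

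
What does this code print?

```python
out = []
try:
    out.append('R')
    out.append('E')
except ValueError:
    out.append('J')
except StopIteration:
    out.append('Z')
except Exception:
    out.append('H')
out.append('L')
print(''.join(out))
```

Execution trace: 'R' (try body) → 'E' (try body, no exception) → 'L' (after the try/except). Output: REL

Answer: REL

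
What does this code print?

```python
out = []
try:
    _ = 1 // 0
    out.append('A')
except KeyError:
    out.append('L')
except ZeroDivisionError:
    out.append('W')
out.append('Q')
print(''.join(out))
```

Execution trace: 'W' (except ZeroDivisionError) → 'Q' (after the try/except). Output: WQ

Answer: WQ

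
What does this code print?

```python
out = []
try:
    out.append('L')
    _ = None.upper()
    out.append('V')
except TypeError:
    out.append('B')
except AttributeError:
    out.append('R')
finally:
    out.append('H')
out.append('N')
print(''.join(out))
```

Execution trace: 'L' (try body) → 'R' (except AttributeError) → 'H' (finally) → 'N' (after the try/except). Output: LRHN

Answer: LRHN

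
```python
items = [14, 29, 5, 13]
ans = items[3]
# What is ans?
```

Trace:
`items = [14, 29, 5, 13]` → items = [14, 29, 5, 13]
`ans = items[3]` → ans = 13
So ans = 13

Answer: 13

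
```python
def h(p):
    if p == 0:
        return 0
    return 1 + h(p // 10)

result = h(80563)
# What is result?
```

Count of digits of 80563: 5

Answer: 5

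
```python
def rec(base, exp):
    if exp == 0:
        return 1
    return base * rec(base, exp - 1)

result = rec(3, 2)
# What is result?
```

rec(3, 2) = 3 * 3 = 9

Answer: 9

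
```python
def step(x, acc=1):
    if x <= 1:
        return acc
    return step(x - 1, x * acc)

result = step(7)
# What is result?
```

Accumulator trace (n, acc): (7, 1) -> (6, 7) -> (5, 42) -> (4, 210) -> (3, 840) -> (2, 2520) -> (1, 5040) -> return 5040

Answer: 5040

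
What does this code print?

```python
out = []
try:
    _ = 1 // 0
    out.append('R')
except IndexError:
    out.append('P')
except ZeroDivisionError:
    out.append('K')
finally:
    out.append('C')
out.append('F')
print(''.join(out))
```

Execution trace: 'K' (except ZeroDivisionError) → 'C' (finally) → 'F' (after the try/except). Output: KCF

Answer: KCF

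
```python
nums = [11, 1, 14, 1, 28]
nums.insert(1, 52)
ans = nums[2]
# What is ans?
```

Trace:
`nums = [11, 1, 14, 1, 28]` → nums = [11, 1, 14, 1, 28]
`nums.insert(1, 52)` → nums = [11, 52, 1, 14, 1, 28]
`ans = nums[2]` → ans = 1
So ans = 1

Answer: 1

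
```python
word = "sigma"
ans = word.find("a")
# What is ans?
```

Trace:
`word = "sigma"` → word = 'sigma'
`ans = word.find("a")` → ans = 4
So ans = 4

Answer: 4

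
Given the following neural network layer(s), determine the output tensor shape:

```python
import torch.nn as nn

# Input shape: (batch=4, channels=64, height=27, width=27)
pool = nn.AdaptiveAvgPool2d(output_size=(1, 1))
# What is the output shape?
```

Input: (4, 64, 27, 27) -> Output: (4, 64, 1, 1)

Answer: (4, 64, 1, 1)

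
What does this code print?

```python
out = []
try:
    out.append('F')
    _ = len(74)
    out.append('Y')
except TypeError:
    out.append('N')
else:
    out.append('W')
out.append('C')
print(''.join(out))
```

Execution trace: 'F' (try body) → 'N' (except TypeError) → 'C' (after the try/except). Output: FNC

Answer: FNC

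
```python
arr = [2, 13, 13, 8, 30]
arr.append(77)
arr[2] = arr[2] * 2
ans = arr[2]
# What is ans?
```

Trace:
`arr = [2, 13, 13, 8, 30]` → arr = [2, 13, 13, 8, 30]
`arr.append(77)` → arr = [2, 13, 13, 8, 30, 77]
`arr[2] = arr[2] * 2` → arr = [2, 13, 26, 8, 30, 77]
`ans = arr[2]` → ans = 26
So ans = 26

Answer: 26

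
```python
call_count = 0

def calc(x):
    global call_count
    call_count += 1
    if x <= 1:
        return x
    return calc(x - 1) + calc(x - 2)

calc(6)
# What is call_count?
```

Calls(x) = 1 + Calls(x-1) + Calls(x-2); Calls(0)=Calls(1)=1. For x=6 this gives 25.

Answer: 25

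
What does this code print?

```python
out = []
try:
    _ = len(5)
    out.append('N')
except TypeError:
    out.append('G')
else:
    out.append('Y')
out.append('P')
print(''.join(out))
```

Execution trace: 'G' (except TypeError) → 'P' (after the try/except). Output: GP

Answer: GP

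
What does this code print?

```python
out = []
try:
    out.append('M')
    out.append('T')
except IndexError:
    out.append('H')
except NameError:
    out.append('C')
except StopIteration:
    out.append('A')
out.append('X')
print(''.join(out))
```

Execution trace: 'M' (try body) → 'T' (try body, no exception) → 'X' (after the try/except). Output: MTX

Answer: MTX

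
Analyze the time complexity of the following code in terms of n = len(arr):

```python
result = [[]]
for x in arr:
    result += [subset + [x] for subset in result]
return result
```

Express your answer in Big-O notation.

This is subset (power-set) generation — 2^n subsets, each materialised as a list of up to n elements. Time complexity: O(n · 2^n).

Answer: O(n · 2^n)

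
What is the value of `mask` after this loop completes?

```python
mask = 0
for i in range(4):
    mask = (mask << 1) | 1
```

Build 4 consecutive 1-bits: 0b1111
`mask` takes the values: 0 → 1 → 3 → 7 → 15

Answer: 15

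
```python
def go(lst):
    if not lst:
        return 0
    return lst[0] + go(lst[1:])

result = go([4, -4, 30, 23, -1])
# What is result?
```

4 + (-4) + 30 + 23 + (-1) + 0 = 52

Answer: 52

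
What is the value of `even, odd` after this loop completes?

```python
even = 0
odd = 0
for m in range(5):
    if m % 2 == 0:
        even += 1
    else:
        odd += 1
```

Count evens and odds in range(5)
`even, odd` takes the values: (0, 0) → (1, 0) → (1, 1) → (2, 1) → (2, 2) → (3, 2)

Answer: 3, 2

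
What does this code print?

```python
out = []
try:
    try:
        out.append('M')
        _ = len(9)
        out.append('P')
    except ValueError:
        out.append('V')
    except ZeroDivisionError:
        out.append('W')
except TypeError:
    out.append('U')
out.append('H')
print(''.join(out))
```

Execution trace: 'M' (inner try body) → 'U' (outer except TypeError) → 'H' (after the try/except). Output: MUH

Answer: MUH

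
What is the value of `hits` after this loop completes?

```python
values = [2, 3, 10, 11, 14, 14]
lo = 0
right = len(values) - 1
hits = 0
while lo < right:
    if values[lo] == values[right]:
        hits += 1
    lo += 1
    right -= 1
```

Count matching pairs from ends
`hits` takes the values: 0

Answer: 0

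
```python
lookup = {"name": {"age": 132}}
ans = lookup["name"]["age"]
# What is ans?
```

Trace:
`lookup = {"name": {"age": 132}}` → lookup = {'name': {'age': 132}}
`ans = lookup["name"]["age"]` → ans = 132
So ans = 132

Answer: 132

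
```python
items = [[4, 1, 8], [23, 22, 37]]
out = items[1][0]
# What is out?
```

Trace:
`items = [[4, 1, 8], [23, 22, 37]]` → items = [[4, 1, 8], [23, 22, 37]]
`out = items[1][0]` → out = 23
So out = 23

Answer: 23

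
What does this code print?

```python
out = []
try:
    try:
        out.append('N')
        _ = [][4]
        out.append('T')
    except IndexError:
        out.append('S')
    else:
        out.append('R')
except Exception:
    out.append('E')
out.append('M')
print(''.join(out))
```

Execution trace: 'N' (inner try body) → 'S' (inner except IndexError) → 'M' (after the try/except). Output: NSM

Answer: NSM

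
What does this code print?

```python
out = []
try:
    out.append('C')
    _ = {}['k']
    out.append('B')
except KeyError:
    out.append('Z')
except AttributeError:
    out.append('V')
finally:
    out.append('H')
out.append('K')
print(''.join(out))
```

Execution trace: 'C' (try body) → 'Z' (except KeyError) → 'H' (finally) → 'K' (after the try/except). Output: CZHK

Answer: CZHK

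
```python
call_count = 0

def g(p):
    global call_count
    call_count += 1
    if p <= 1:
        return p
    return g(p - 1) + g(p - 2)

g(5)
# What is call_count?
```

Calls(p) = 1 + Calls(p-1) + Calls(p-2); Calls(0)=Calls(1)=1. For p=5 this gives 15.

Answer: 15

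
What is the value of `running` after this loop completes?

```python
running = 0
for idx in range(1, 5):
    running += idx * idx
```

Sum of squares 1² to 4² = 30
`running` takes the values: 0 → 1 → 5 → 14 → 30

Answer: 30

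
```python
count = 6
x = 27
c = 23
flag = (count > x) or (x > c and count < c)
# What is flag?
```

Trace:
`count = 6` → count = 6
`x = 27` → x = 27
`c = 23` → c = 23
`flag = (count > x) or (x > c and count < c)` → flag = True
So flag = True

Answer: True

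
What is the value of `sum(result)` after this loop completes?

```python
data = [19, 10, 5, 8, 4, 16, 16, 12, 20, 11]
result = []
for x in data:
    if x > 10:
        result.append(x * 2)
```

Sum of doubled values > 10
`result` takes the values: [] → [38] → [38, 32] → [38, 32, 32] → [38, 32, 32, 24] → [38, 32, 32, 24, 40] → [38, 32, 32, 24, 40, 22]
So `sum(result)` = 188

Answer: 188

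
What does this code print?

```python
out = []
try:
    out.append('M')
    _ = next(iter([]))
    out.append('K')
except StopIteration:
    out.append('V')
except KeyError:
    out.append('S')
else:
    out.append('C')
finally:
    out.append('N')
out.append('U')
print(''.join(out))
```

Execution trace: 'M' (try body) → 'V' (except StopIteration) → 'N' (finally) → 'U' (after the try/except). Output: MVNU

Answer: MVNU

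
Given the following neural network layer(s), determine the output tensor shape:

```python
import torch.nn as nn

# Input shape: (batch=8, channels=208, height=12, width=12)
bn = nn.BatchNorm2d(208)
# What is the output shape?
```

Input: (8, 208, 12, 12) -> Output: (8, 208, 12, 12)

Answer: (8, 208, 12, 12)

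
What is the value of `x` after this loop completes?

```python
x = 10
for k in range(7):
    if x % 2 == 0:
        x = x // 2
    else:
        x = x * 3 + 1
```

Collatz-style transformation from 10
`x` takes the values: 10 → 5 → 16 → 8 → 4 → 2 → 1 → 4

Answer: 4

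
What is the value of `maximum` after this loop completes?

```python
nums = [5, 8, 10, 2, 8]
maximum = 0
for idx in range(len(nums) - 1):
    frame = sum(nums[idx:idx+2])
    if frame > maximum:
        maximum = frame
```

Max sum of 2-element window in [5, 8, 10, 2, 8]
`maximum` takes the values: 0 → 13 → 18

Answer: 18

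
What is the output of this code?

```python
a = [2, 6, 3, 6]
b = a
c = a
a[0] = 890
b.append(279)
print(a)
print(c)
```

Key concept: multiple aliases.
Step by step:
`a = [2, 6, 3, 6]` → a = [2, 6, 3, 6]
`b = a` → b = [2, 6, 3, 6] (same object as a)
`c = a` → c = [2, 6, 3, 6] (same object as a, b)
`a[0] = 890` → a = [890, 6, 3, 6] (same object as b, c); b = [890, 6, 3, 6] (same object as a, c); c = [890, 6, 3, 6] (same object as a, b)
`b.append(279)` → a = [890, 6, 3, 6, 279] (same object as b, c); b = [890, 6, 3, 6, 279] (same object as a, c); c = [890, 6, 3, 6, 279] (same object as a, b)
`print(a)` → prints [890, 6, 3, 6, 279]
`print(c)` → prints [890, 6, 3, 6, 279]

Answer:
[890, 6, 3, 6, 279]
[890, 6, 3, 6, 279]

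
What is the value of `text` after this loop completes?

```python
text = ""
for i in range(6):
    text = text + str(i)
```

Concatenate digits 0 to 5
`text` takes the values: "" → "0" → "01" → "012" → "0123" → "01234" → "012345"

Answer: "012345"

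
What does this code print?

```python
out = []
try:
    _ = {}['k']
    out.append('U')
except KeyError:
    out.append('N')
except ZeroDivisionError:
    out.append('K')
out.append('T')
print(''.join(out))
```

Execution trace: 'N' (except KeyError) → 'T' (after the try/except). Output: NT

Answer: NT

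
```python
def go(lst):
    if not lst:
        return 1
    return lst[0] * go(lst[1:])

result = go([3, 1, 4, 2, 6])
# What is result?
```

Product over [3, 1, 4, 2, 6] = 3 * 1 * 4 * 2 * 6 = 144

Answer: 144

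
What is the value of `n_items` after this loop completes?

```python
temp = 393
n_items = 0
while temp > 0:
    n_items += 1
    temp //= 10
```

Count digits by repeated division by 10
`n_items` takes the values: 0 → 1 → 2 → 3

Answer: 3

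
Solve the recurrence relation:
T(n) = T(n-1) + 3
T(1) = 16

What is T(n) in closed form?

Unrolling: T(n) = T(1) + 3·(n-1) = 16 + 3(n-1) = 3n + 13.

Answer: T(n) = 3n + 13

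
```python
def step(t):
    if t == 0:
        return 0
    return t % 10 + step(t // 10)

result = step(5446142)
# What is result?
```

Sum of digits of 5446142: 2 + 4 + 1 + 6 + 4 + 4 + 5 = 26

Answer: 26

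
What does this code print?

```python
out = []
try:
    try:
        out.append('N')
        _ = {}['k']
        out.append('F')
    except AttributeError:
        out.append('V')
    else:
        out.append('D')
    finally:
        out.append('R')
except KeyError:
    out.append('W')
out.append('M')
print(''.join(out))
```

Execution trace: 'N' (try body) → 'R' (finally) → 'W' (outer except KeyError) → 'M' (after the try/except). Output: NRWM

Answer: NRWM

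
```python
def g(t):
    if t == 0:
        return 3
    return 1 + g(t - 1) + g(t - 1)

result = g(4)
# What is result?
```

g(t) = 1 + 2·g(t-1), g(0)=3. Closed form: (3+1)·2^4 - 1 = 63.

Answer: 63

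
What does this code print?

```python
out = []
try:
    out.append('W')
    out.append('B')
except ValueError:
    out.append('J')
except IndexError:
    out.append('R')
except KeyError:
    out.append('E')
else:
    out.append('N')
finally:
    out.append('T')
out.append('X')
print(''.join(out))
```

Execution trace: 'W' (try body) → 'B' (try body, no exception) → 'N' (else) → 'T' (finally) → 'X' (after the try/except). Output: WBNTX

Answer: WBNTX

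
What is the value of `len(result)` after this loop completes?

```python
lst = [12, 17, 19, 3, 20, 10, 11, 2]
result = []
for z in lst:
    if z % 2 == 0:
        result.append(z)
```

Count even numbers in [12, 17, 19, 3, 20, 10, 11, 2]
`result` takes the values: [] → [12] → [12, 20] → [12, 20, 10] → [12, 20, 10, 2]
So `len(result)` = 4

Answer: 4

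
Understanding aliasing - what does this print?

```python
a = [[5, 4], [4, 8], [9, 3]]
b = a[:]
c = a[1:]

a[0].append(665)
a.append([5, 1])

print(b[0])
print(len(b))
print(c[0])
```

Key concept: slice with nested mutation.
Step by step:
`a = [[5, 4], [4, 8], [9, 3]]` → a = [[5, 4], [4, 8], [9, 3]]
`b = a[:]` → b = [[5, 4], [4, 8], [9, 3]]
`c = a[1:]` → c = [[4, 8], [9, 3]]
`a[0].append(665)` → a = [[5, 4, 665], [4, 8], [9, 3]]; b = [[5, 4, 665], [4, 8], [9, 3]]
`a.append([5, 1])` → a = [[5, 4, 665], [4, 8], [9, 3], [5, 1]]
`print(b[0])` → prints [5, 4, 665]
`print(len(b))` → prints 3
`print(c[0])` → prints [4, 8]

Answer:
[5, 4, 665]
3
[4, 8]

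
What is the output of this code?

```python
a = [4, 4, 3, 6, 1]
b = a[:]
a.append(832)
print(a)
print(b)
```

Key concept: slice [:] creates copy.
Step by step:
`a = [4, 4, 3, 6, 1]` → a = [4, 4, 3, 6, 1]
`b = a[:]` → b = [4, 4, 3, 6, 1]
`a.append(832)` → a = [4, 4, 3, 6, 1, 832]
`print(a)` → prints [4, 4, 3, 6, 1, 832]
`print(b)` → prints [4, 4, 3, 6, 1]

Answer:
[4, 4, 3, 6, 1, 832]
[4, 4, 3, 6, 1]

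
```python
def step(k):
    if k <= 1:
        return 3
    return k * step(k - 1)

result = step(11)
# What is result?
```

step(11) = 11 * 10 * 9 * 8 * 7 * 6 * 5 * 4 * 3 * 2 * 3 = 119750400

Answer: 119750400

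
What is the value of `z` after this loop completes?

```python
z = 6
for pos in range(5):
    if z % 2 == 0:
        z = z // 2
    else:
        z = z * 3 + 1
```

Collatz-style transformation from 6
`z` takes the values: 6 → 3 → 10 → 5 → 16 → 8

Answer: 8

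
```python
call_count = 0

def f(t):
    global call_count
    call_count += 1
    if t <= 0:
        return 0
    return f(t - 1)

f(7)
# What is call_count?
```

Linear recursion stepping by 1: 8 calls from t=7 down to ≤0.

Answer: 8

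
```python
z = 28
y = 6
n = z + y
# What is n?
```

Trace:
`z = 28` → z = 28
`y = 6` → y = 6
`n = z + y` → n = 34
So n = 34

Answer: 34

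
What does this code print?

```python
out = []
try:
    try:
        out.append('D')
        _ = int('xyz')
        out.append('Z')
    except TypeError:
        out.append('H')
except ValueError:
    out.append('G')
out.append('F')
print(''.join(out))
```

Execution trace: 'D' (try body) → 'G' (outer except ValueError) → 'F' (after the try/except). Output: DGF

Answer: DGF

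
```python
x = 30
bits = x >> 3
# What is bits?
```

Trace:
`x = 30` → x = 30
`bits = x >> 3` → bits = 3
So bits = 3

Answer: 3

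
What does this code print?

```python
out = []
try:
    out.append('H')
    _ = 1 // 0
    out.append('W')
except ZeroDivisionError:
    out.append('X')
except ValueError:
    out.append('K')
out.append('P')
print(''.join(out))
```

Execution trace: 'H' (try body) → 'X' (except ZeroDivisionError) → 'P' (after the try/except). Output: HXP

Answer: HXP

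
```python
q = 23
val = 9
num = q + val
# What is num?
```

Trace:
`q = 23` → q = 23
`val = 9` → val = 9
`num = q + val` → num = 32
So num = 32

Answer: 32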